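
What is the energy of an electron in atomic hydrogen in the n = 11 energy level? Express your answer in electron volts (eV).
-0.112444 eV

The energy levels of a hydrogen-like atom are given by:
E_n = -13.6057 eV / n²

For n = 11:
E_11 = -13.6057 eV / 11²
E_11 = -13.6057 eV / 121
E_11 = -0.112444 eV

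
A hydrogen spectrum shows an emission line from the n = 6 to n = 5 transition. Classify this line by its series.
Pfund series

The spectral series in hydrogen are named based on the final (lower) energy level:
- Lyman series: n_final = 1 (ultraviolet)
- Balmer series: n_final = 2 (visible/near-UV)
- Paschen series: n_final = 3 (infrared)
- Brackett series: n_final = 4 (infrared)
- Pfund series: n_final = 5 (far infrared)

Since this transition ends at n = 5, it belongs to the Pfund series.

For reference, this 6 → 5 line has photon energy
ΔE = 13.6057 eV × (1/5² - 1/6²) = 0.166291889 eV,
corresponding to wavelength λ = hc/ΔE = 1239.84 eV·nm / 0.166291889 eV = 7455.806 nm in the far infrared region.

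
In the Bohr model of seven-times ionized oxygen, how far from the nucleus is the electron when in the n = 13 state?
1.1179 nm (or 11.1789 Å)

The Bohr radius formula is:
r_n = n² a₀ / Z

where a₀ = 0.0529177 nm is the Bohr radius.

For O⁷⁺ (Z = 8) at n = 13:
r_13 = 13² × 0.0529177 nm / 8
r_13 = 169 × 0.0529177 nm / 8
r_13 = 8.94309 nm / 8
r_13 = 1.1179 nm

The electron orbits at approximately 1.1179 nm from the nucleus.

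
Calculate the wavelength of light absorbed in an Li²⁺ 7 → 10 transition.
972.810271 nm

First, find the transition energy using E_n = -13.6057 Z² / n² eV:
E_7 = -13.6057 × 3² / 7² = -2.4990061224 eV
E_10 = -13.6057 × 3² / 10² = -1.2245130000 eV

Photon energy: |ΔE| = |E_10 - E_7| = 1.2744931224 eV

Convert to wavelength using E = hc/λ with hc = 1239.84 eV·nm:
λ = hc/E = 1239.84 eV·nm / 1.2744931224 eV
λ = 972.810271 nm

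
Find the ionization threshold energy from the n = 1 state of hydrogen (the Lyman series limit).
13.606 eV

The series limit corresponds to the transition from n = ∞ to n = 1.
This is the highest energy (shortest wavelength) transition in the Lyman series.

E_∞ = 0 eV
E_1 = -13.6057 / 1² = -13.606 eV

Energy at series limit:
ΔE = E_∞ - E_1 = 0 - (-13.606) = 13.606 eV

This energy equals the ionization energy from the n = 1 state of hydrogen.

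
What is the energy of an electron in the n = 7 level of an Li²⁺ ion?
-2.499006 eV

For hydrogen-like ions, the energy levels scale with Z²:
E_n = -13.6057 Z² / n² eV

For Li²⁺ (Z = 3) at n = 7:
E_7 = -13.6057 × 3² / 7²
E_7 = -13.6057 × 9 / 49
E_7 = -122.4513 / 49
E_7 = -2.499006 eV

The energy is 9 times more negative than hydrogen at the same n due to the stronger nuclear charge.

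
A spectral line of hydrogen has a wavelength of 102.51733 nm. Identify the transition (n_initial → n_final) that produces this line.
n = 3 → n = 1

First, find the photon energy from the wavelength (hc = 1239.84 eV·nm):
E = hc/λ = 1239.84 eV·nm / 102.51733 nm = 12.093955 eV

The energy levels of hydrogen satisfy E_n = -13.6057 / n² eV, so an emission n_i → n_f releases
ΔE = 13.6057 × (1/n_f² − 1/n_i²) eV.

Setting ΔE equal to the photon energy:
1/n_f² − 1/n_i² = 12.093955 / 13.6057 = 0.88888885

Since 1/n_i² must be positive, we need 1/n_f² > 0.88888885, i.e. n_f ≤ 1. For each allowed n_f, solve n_i = (1/n_f² − 0.88888885)^(−1/2) and check whether it is a whole number:
  n_f = 1: 1/n_i² = 1.00000000 − 0.88888885 = 0.11111115 → n_i = 3.000  → integer, n_i = 3 ✓

Only n_f = 1 gives an integer upper level, n_i = 3.

The transition is from n = 3 to n = 1 (emission).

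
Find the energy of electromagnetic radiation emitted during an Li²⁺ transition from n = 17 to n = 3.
13.181993 eV

The energy levels are E_n = -13.6057 Z² eV / n².

Energy at n = 17: E_17 = -13.6057 × 3² / 17² = -0.423706920 eV
Energy at n = 3: E_3 = -13.6057 × 3² / 3² = -13.605700000 eV

For emission (electron falling to lower state), the photon energy is:
E_photon = E_17 - E_3 = |-0.423706920 - (-13.605700000)|
E_photon = 13.181993 eV

This energy is carried away by the emitted photon.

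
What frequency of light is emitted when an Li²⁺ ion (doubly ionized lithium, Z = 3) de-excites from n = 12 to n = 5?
9.78729e+14 Hz

First, find the transition energy:
E_12 = -13.6057 × 3² / 12² = -0.85035625 eV
E_5 = -13.6057 × 3² / 5² = -4.89805200 eV
|ΔE| = |E_5 - E_12| = 4.04769575 eV

Convert to Joules: E = 4.04769575 eV × (1.602177 × 10⁻¹⁹ J/eV) = 6.4851250e-19 J

Using E = hf:
f = E/h = 6.4851250e-19 J / (6.62607 × 10⁻³⁴ J·s)
f = 9.78729e+14 Hz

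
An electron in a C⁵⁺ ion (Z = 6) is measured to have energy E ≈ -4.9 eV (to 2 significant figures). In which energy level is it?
n = 10

The exact energy levels follow E_n = -13.6057 Z² / n² eV with Z = 6.

The measured value (-4.9 eV) is reported to only 2 significant figures, so we must test candidate n values and see which one matches to that precision.

Candidate energies:
  n = 8:  E = -13.6057 × 6² / 8² = -7.653206 eV
  n = 9:  E = -13.6057 × 6² / 9² = -6.046978 eV
  n = 10:  E = -13.6057 × 6² / 10² = -4.898052 eV  ← matches
  n = 11:  E = -13.6057 × 6² / 11² = -4.047977 eV
  n = 12:  E = -13.6057 × 6² / 12² = -3.401425 eV

Checking against the measurement of -4.9 eV (2 sig figs), only n = 10 agrees:
E_10 = -4.898052 eV, which rounds to -4.9 eV ✓

Therefore n = 10.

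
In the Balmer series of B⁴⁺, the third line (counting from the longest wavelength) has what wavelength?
17.35743 nm

The lines of a series are numbered from the longest wavelength (smallest ΔE) outward; the third line is the transition from n = n_f + 3 to n_f.
The Balmer series has all transitions ending at n_f = 2.

For B⁴⁺ (Z = 5), the third line (γ-line) is the jump from n = 5 to n = 2:
E_5 = -13.6057 × 5² / 5² = -13.6057000 eV
E_2 = -13.6057 × 5² / 2² = -85.0356250 eV
ΔE = E_5 - E_2 = 71.4299250 eV

λ = hc/E = 1239.84 eV·nm / 71.4299250 eV
λ = 17.35743 nm

This is the γ-line of the Balmer series in B⁴⁺.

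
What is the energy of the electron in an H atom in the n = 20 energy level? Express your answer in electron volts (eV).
-0.0340 eV

The energy levels of a hydrogen-like atom are given by:
E_n = -13.6057 eV / n²

For n = 20:
E_20 = -13.6057 eV / 20²
E_20 = -13.6057 eV / 400
E_20 = -0.0340 eV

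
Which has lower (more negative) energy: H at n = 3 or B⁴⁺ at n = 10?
B⁴⁺ at n = 10 (E = -3.401425 eV)

Using E_n = -13.6057 Z² / n² eV:

H (Z = 1) at n = 3:
E = -13.6057 × 1² / 3² = -13.6057 × 1 / 9 = -1.511744444 eV

B⁴⁺ (Z = 5) at n = 10:
E = -13.6057 × 5² / 10² = -13.6057 × 25 / 100 = -3.401425000 eV

Since -3.401425000 eV < -1.511744444 eV,
B⁴⁺ at n = 10 is more tightly bound (requires more energy to ionize).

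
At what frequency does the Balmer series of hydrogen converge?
8.2246e+14 Hz

The series limit corresponds to the transition from n = ∞ to n = 2.
This is the highest energy (shortest wavelength) transition in the Balmer series.

E_∞ = 0 eV
E_2 = -13.6057 / 2² = -3.40142500 eV

Energy at series limit:
ΔE = E_∞ - E_2 = 0 - (-3.40142500) = 3.40142500 eV
E = 3.40142500 eV × (1.602177 × 10⁻¹⁹ J/eV) = 5.449685e-19 J
f = E/h = 5.449685e-19 J / (6.62607 × 10⁻³⁴ J·s) = 8.2246e+14 Hz

This energy equals the ionization energy from the n = 2 state of hydrogen.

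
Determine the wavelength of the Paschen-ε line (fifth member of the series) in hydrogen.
954.34312 nm

The lines of a series are numbered from the longest wavelength (smallest ΔE) outward; the fifth line is the transition from n = n_f + 5 to n_f.
The Paschen series has all transitions ending at n_f = 3.

For H, the fifth line (ε-line) is the jump from n = 8 to n = 3:
E_8 = -13.6057 / 8² = -0.212589063 eV
E_3 = -13.6057 / 3² = -1.511744444 eV
ΔE = E_8 - E_3 = 1.299155381 eV

λ = hc/E = 1239.84 eV·nm / 1.299155381 eV
λ = 954.34312 nm

This is the ε-line of the Paschen series in H.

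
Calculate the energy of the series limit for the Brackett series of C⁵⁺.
30.6128 eV

The series limit corresponds to the transition from n = ∞ to n = 4.
This is the highest energy (shortest wavelength) transition in the Brackett series.

E_∞ = 0 eV
E_4 = -13.6057 × 6² / 4² = -30.6128 eV

Energy at series limit:
ΔE = E_∞ - E_4 = 0 - (-30.6128) = 30.6128 eV

This energy equals the ionization energy from the n = 4 state of C⁵⁺.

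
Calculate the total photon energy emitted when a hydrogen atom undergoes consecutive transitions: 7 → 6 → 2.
3.12376 eV

The energy levels of hydrogen are E_n = -13.6057 / n² eV.

First transition (7 → 6):
ΔE₁ = |E_6 - E_7|
ΔE₁ = |-0.37793611111 - (-0.27766734694)| = 0.10026876 eV

Second transition (6 → 2):
ΔE₂ = |E_2 - E_6|
ΔE₂ = |-3.40142500000 - (-0.37793611111)| = 3.02348889 eV

Total energy released:
E_total = ΔE₁ + ΔE₂ = 0.10026876 + 3.02348889 = 3.12376 eV

Note: This equals the direct transition 7 → 2: 3.12376 eV ✓
Energy is conserved regardless of the path taken.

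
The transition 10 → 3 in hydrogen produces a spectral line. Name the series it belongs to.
Paschen series

The spectral series in hydrogen are named based on the final (lower) energy level:
- Lyman series: n_final = 1 (ultraviolet)
- Balmer series: n_final = 2 (visible/near-UV)
- Paschen series: n_final = 3 (infrared)
- Brackett series: n_final = 4 (infrared)
- Pfund series: n_final = 5 (far infrared)

Since this transition ends at n = 3, it belongs to the Paschen series.

For reference, this 10 → 3 line has photon energy
ΔE = 13.6057 eV × (1/3² - 1/10²) = 1.375687444 eV,
corresponding to wavelength λ = hc/ΔE = 1239.84 eV·nm / 1.375687444 eV = 901.25123 nm in the infrared region.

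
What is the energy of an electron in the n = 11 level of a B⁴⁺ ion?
-2.811 eV

For hydrogen-like ions, the energy levels scale with Z²:
E_n = -13.6057 Z² / n² eV

For B⁴⁺ (Z = 5) at n = 11:
E_11 = -13.6057 × 5² / 11²
E_11 = -13.6057 × 25 / 121
E_11 = -340.1425 / 121
E_11 = -2.811 eV

The energy is 25 times more negative than hydrogen at the same n due to the stronger nuclear charge.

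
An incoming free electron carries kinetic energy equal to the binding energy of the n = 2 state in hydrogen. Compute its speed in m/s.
1.094e+06 m/s (or 0.36% of c)

The binding energy at n = 2 for hydrogen is:
E_2 = -13.6057/2² = -3.401425 eV
|E_2| = 3.401425 eV

Convert to Joules:
KE = 3.401425 eV × (1.602177 × 10⁻¹⁹ J/eV) = 5.44968e-19 J

Using KE = ½mv²:
v = √(2·KE/m_e)
v = √(2 × 5.44968e-19 J / 9.10938 × 10⁻³¹ kg)
v = 1.094e+06 m/s

This is approximately 0.36% the speed of light.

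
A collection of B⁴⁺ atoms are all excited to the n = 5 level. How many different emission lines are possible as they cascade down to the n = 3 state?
3

The electron can occupy levels n = 3, 4, ..., 5 during de-excitation — that is m = 5 - 3 + 1 = 3 distinct levels.

The number of distinct spectral lines equals the number of ways to choose 2 of these m levels (each pair gives one possible emission transition):

Number of lines = m(m-1)/2 = 3×2/2 = 3

These correspond to all possible transitions between the 3 levels:
5 → 4, 5 → 3, 4 → 3

Each transition produces a photon with a unique energy (and thus wavelength). This count does not depend on Z.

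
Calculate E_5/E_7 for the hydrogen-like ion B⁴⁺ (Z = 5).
1.960

Using E_n = -13.6057 Z² / n² eV with Z = 5:

E_5 = -13.6057 × 5² / 5² = -340.1425 / 25 = -13.605700000 eV
E_7 = -13.6057 × 5² / 7² = -340.1425 / 49 = -6.941683673 eV

The ratio is:
E_5/E_7 = (-13.605700000) / (-6.941683673)
E_5/E_7 = (-340.1425/25) / (-340.1425/49)
E_5/E_7 = 49/25
E_5/E_7 = 1.960
(Note: the Z² factors cancel in the ratio.)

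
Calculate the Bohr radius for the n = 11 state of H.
6.40304 nm (or 64.03044 Å)

The Bohr radius formula is:
r_n = n² a₀ / Z

where a₀ = 0.05291772 nm is the Bohr radius.

For H (Z = 1) at n = 11:
r_11 = 11² × 0.05291772 nm / 1
r_11 = 121 × 0.05291772 nm / 1
r_11 = 6.403044 nm / 1
r_11 = 6.40304 nm

The electron orbits at approximately 6.40304 nm from the nucleus.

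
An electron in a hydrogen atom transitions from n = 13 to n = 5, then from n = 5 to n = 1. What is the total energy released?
13.525193 eV

The energy levels of hydrogen are E_n = -13.6057 / n² eV.

First transition (13 → 5):
ΔE₁ = |E_5 - E_13|
ΔE₁ = |-0.544228000000 - (-0.080507100592)| = 0.463720899 eV

Second transition (5 → 1):
ΔE₂ = |E_1 - E_5|
ΔE₂ = |-13.605700000000 - (-0.544228000000)| = 13.061472000 eV

Total energy released:
E_total = ΔE₁ + ΔE₂ = 0.463720899 + 13.061472000 = 13.525193 eV

Note: This equals the direct transition 13 → 1: 13.525193 eV ✓
Energy is conserved regardless of the path taken.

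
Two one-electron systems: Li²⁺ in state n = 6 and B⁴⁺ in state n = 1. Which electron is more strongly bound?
B⁴⁺ at n = 1 (E = -340.1425 eV)

Using E_n = -13.6057 Z² / n² eV:

Li²⁺ (Z = 3) at n = 6:
E = -13.6057 × 3² / 6² = -13.6057 × 9 / 36 = -3.4014250 eV

B⁴⁺ (Z = 5) at n = 1:
E = -13.6057 × 5² / 1² = -13.6057 × 25 / 1 = -340.1425000 eV

Since -340.1425000 eV < -3.4014250 eV,
B⁴⁺ at n = 1 is more tightly bound (requires more energy to ionize).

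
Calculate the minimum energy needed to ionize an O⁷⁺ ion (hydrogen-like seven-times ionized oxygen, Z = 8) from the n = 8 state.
13.60570 eV

The ionization energy is the energy needed to remove the electron completely (n → ∞).

For a hydrogen-like ion with Z = 8, E_n = -13.6057 Z² / n² eV.

At n = 8: E_8 = -13.6057 × 8² / 8² = -13.60570000 eV
At n = ∞: E_∞ = 0 eV

Ionization energy = E_∞ - E_8 = 0 - (-13.60570000) = 13.60570000 eV
Ionization energy ≈ 13.60570 eV

This is also called the binding energy of the electron in state n = 8.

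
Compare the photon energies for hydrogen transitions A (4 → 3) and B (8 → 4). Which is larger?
4 → 3

Calculate the energy for each transition:

Transition 4 → 3:
ΔE₁ = |E_3 - E_4| = |-13.6057/3² - (-13.6057/4²)|
ΔE₁ = |-1.5117444444 - (-0.8503562500)| = 0.6613882 eV

Transition 8 → 4:
ΔE₂ = |E_4 - E_8| = |-13.6057/4² - (-13.6057/8²)|
ΔE₂ = |-0.8503562500 - (-0.2125890625)| = 0.6377672 eV

Since 0.6613882 eV > 0.6377672 eV, the transition 4 → 3 emits the more energetic photon.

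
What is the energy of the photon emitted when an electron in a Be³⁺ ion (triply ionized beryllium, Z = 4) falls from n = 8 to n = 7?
1.0413 eV

The energy levels are E_n = -13.6057 Z² eV / n².

Energy at n = 8: E_8 = -13.6057 × 4² / 8² = -3.4014250 eV
Energy at n = 7: E_7 = -13.6057 × 4² / 7² = -4.4426776 eV

For emission (electron falling to lower state), the photon energy is:
E_photon = E_8 - E_7 = |-3.4014250 - (-4.4426776)|
E_photon = 1.0413 eV

This energy is carried away by the emitted photon.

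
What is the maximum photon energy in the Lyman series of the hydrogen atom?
13.6057 eV

The series limit corresponds to the transition from n = ∞ to n = 1.
This is the highest energy (shortest wavelength) transition in the Lyman series.

E_∞ = 0 eV
E_1 = -13.6057 / 1² = -13.6057 eV

Energy at series limit:
ΔE = E_∞ - E_1 = 0 - (-13.6057) = 13.6057 eV

This energy equals the ionization energy from the n = 1 state of hydrogen.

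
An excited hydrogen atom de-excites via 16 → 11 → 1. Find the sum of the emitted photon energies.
13.5526 eV

The energy levels of hydrogen are E_n = -13.6057 / n² eV.

First transition (16 → 11):
ΔE₁ = |E_11 - E_16|
ΔE₁ = |-0.1124438017 - (-0.0531472656)| = 0.0592965 eV

Second transition (11 → 1):
ΔE₂ = |E_1 - E_11|
ΔE₂ = |-13.6057000000 - (-0.1124438017)| = 13.4932562 eV

Total energy released:
E_total = ΔE₁ + ΔE₂ = 0.0592965 + 13.4932562 = 13.5526 eV

Note: This equals the direct transition 16 → 1: 13.5526 eV ✓
Energy is conserved regardless of the path taken.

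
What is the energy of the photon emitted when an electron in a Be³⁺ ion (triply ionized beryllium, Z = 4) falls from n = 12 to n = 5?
7.20 eV

The energy levels are E_n = -13.6057 Z² eV / n².

Energy at n = 12: E_12 = -13.6057 × 4² / 12² = -1.51174 eV
Energy at n = 5: E_5 = -13.6057 × 4² / 5² = -8.70765 eV

For emission (electron falling to lower state), the photon energy is:
E_photon = E_12 - E_5 = |-1.51174 - (-8.70765)|
E_photon = 7.20 eV

This energy is carried away by the emitted photon.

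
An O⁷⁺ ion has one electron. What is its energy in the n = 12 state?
-6.05 eV

For hydrogen-like ions, the energy levels scale with Z²:
E_n = -13.6057 Z² / n² eV

For O⁷⁺ (Z = 8) at n = 12:
E_12 = -13.6057 × 8² / 12²
E_12 = -13.6057 × 64 / 144
E_12 = -870.7648 / 144
E_12 = -6.05 eV

The energy is 64 times more negative than hydrogen at the same n due to the stronger nuclear charge.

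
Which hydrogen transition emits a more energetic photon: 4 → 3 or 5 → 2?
5 → 2

Calculate the energy for each transition:

Transition 4 → 3:
ΔE₁ = |E_3 - E_4| = |-13.6057/3² - (-13.6057/4²)|
ΔE₁ = |-1.51174444444 - (-0.85035625000)| = 0.66138819 eV

Transition 5 → 2:
ΔE₂ = |E_2 - E_5| = |-13.6057/2² - (-13.6057/5²)|
ΔE₂ = |-3.40142500000 - (-0.54422800000)| = 2.85719700 eV

Since 2.85719700 eV > 0.66138819 eV, the transition 5 → 2 emits the more energetic photon.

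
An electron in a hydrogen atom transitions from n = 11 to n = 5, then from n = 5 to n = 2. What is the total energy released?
3.28898 eV

The energy levels of hydrogen are E_n = -13.6057 / n² eV.

First transition (11 → 5):
ΔE₁ = |E_5 - E_11|
ΔE₁ = |-0.54422800000 - (-0.11244380165)| = 0.43178420 eV

Second transition (5 → 2):
ΔE₂ = |E_2 - E_5|
ΔE₂ = |-3.40142500000 - (-0.54422800000)| = 2.85719700 eV

Total energy released:
E_total = ΔE₁ + ΔE₂ = 0.43178420 + 2.85719700 = 3.28898 eV

Note: This equals the direct transition 11 → 2: 3.28898 eV ✓
Energy is conserved regardless of the path taken.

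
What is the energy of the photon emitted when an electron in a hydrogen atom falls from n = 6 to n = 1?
13.22776 eV

The energy levels are E_n = -13.6057 eV / n².

Energy at n = 6: E_6 = -13.6057 / 6² = -0.37793611 eV
Energy at n = 1: E_1 = -13.6057 / 1² = -13.60570000 eV

For emission (electron falling to lower state), the photon energy is:
E_photon = E_6 - E_1 = |-0.37793611 - (-13.60570000)|
E_photon = 13.22776 eV

This energy is carried away by the emitted photon.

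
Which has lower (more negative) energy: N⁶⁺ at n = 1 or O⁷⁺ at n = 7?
N⁶⁺ at n = 1 (E = -666.6793 eV)

Using E_n = -13.6057 Z² / n² eV:

N⁶⁺ (Z = 7) at n = 1:
E = -13.6057 × 7² / 1² = -13.6057 × 49 / 1 = -666.6793000 eV

O⁷⁺ (Z = 8) at n = 7:
E = -13.6057 × 8² / 7² = -13.6057 × 64 / 49 = -17.7707102 eV

Since -666.6793000 eV < -17.7707102 eV,
N⁶⁺ at n = 1 is more tightly bound (requires more energy to ionize).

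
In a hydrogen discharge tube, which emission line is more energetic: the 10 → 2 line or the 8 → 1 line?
8 → 1

Calculate the energy for each transition:

Transition 10 → 2:
ΔE₁ = |E_2 - E_10| = |-13.6057/2² - (-13.6057/10²)|
ΔE₁ = |-3.401425000000 - (-0.136057000000)| = 3.265368000 eV

Transition 8 → 1:
ΔE₂ = |E_1 - E_8| = |-13.6057/1² - (-13.6057/8²)|
ΔE₂ = |-13.605700000000 - (-0.212589062500)| = 13.393110938 eV

Since 13.393110938 eV > 3.265368000 eV, the transition 8 → 1 emits the more energetic photon.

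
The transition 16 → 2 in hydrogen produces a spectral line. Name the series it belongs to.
Balmer series

The spectral series in hydrogen are named based on the final (lower) energy level:
- Lyman series: n_final = 1 (ultraviolet)
- Balmer series: n_final = 2 (visible/near-UV)
- Paschen series: n_final = 3 (infrared)
- Brackett series: n_final = 4 (infrared)
- Pfund series: n_final = 5 (far infrared)

Since this transition ends at n = 2, it belongs to the Balmer series.

For reference, this 16 → 2 line has photon energy
ΔE = 13.6057 eV × (1/2² - 1/16²) = 3.348277734 eV,
corresponding to wavelength λ = hc/ΔE = 1239.84 eV·nm / 3.348277734 eV = 370.29186 nm in the visible/near-UV region.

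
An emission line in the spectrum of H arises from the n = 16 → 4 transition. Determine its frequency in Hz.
1.9276e+14 Hz

First, find the transition energy:
E_16 = -13.6057 / 16² = -0.05314727 eV
E_4 = -13.6057 / 4² = -0.85035625 eV
|ΔE| = |E_4 - E_16| = 0.79720898 eV

Convert to Joules: E = 0.79720898 eV × (1.602177 × 10⁻¹⁹ J/eV) = 1.277270e-19 J

Using E = hf:
f = E/h = 1.277270e-19 J / (6.62607 × 10⁻³⁴ J·s)
f = 1.9276e+14 Hz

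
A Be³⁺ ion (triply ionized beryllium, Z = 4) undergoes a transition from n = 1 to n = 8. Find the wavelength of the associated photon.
5.78581 nm

First, find the transition energy using E_n = -13.6057 Z² / n² eV:
E_1 = -13.6057 × 4² / 1² = -217.6912000 eV
E_8 = -13.6057 × 4² / 8² = -3.4014250 eV

Photon energy: |ΔE| = |E_8 - E_1| = 214.2897750 eV

Convert to wavelength using E = hc/λ with hc = 1239.84 eV·nm:
λ = hc/E = 1239.84 eV·nm / 214.2897750 eV
λ = 5.78581 nm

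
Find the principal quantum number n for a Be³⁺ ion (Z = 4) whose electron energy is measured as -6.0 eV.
n = 6

The exact energy levels follow E_n = -13.6057 Z² / n² eV with Z = 4.

The measured value (-6.0 eV) is reported to only 2 significant figures, so we must test candidate n values and see which one matches to that precision.

Candidate energies:
  n = 4:  E = -13.6057 × 4² / 4² = -13.60570 eV
  n = 5:  E = -13.6057 × 4² / 5² = -8.70765 eV
  n = 6:  E = -13.6057 × 4² / 6² = -6.04698 eV  ← matches
  n = 7:  E = -13.6057 × 4² / 7² = -4.44268 eV
  n = 8:  E = -13.6057 × 4² / 8² = -3.40143 eV

Checking against the measurement of -6.0 eV (2 sig figs), only n = 6 agrees:
E_6 = -6.04698 eV, which rounds to -6.0 eV ✓

Therefore n = 6.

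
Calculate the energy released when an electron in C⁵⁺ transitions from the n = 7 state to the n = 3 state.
44.43 eV

The energy levels are E_n = -13.6057 Z² eV / n².

Energy at n = 7: E_7 = -13.6057 × 6² / 7² = -9.99602 eV
Energy at n = 3: E_3 = -13.6057 × 6² / 3² = -54.42280 eV

For emission (electron falling to lower state), the photon energy is:
E_photon = E_7 - E_3 = |-9.99602 - (-54.42280)|
E_photon = 44.43 eV

This energy is carried away by the emitted photon.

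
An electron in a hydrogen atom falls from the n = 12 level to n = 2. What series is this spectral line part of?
Balmer series

The spectral series in hydrogen are named based on the final (lower) energy level:
- Lyman series: n_final = 1 (ultraviolet)
- Balmer series: n_final = 2 (visible/near-UV)
- Paschen series: n_final = 3 (infrared)
- Brackett series: n_final = 4 (infrared)
- Pfund series: n_final = 5 (far infrared)

Since this transition ends at n = 2, it belongs to the Balmer series.

For reference, this 12 → 2 line has photon energy
ΔE = 13.6057 eV × (1/2² - 1/12²) = 3.3069410 eV,
corresponding to wavelength λ = hc/ΔE = 1239.84 eV·nm / 3.3069410 eV = 374.921 nm in the visible/near-UV region.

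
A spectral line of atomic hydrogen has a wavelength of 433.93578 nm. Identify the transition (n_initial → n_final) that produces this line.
n = 5 → n = 2

First, find the photon energy from the wavelength (hc = 1239.84 eV·nm):
E = hc/λ = 1239.84 eV·nm / 433.93578 nm = 2.8571970 eV

The energy levels of hydrogen satisfy E_n = -13.6057 / n² eV, so an emission n_i → n_f releases
ΔE = 13.6057 × (1/n_f² − 1/n_i²) eV.

Setting ΔE equal to the photon energy:
1/n_f² − 1/n_i² = 2.8571970 / 13.6057 = 0.21000000

Since 1/n_i² must be positive, we need 1/n_f² > 0.21000000, i.e. n_f ≤ 2. For each allowed n_f, solve n_i = (1/n_f² − 0.21000000)^(−1/2) and check whether it is a whole number:
  n_f = 1: 1/n_i² = 1.00000000 − 0.21000000 = 0.79000000 → n_i = 1.125  (not an integer) ✗
  n_f = 2: 1/n_i² = 0.25000000 − 0.21000000 = 0.04000000 → n_i = 5.000  → integer, n_i = 5 ✓

Only n_f = 2 gives an integer upper level, n_i = 5.

The transition is from n = 5 to n = 2 (emission).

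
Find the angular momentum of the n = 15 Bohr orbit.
1.58186e-33 J·s (or 15ℏ)

In the Bohr model, angular momentum is quantized:
L = nℏ

where ℏ = h/(2π) = 1.0545718e-34 J·s

For n = 15:
L = 15 × 1.0545718e-34 J·s
L = 1.58186e-33 J·s

This can also be written as L = 15ℏ.
The angular momentum is an integer multiple of the reduced Planck constant.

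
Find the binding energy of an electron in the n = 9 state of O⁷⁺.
10.750 eV

The ionization energy is the energy needed to remove the electron completely (n → ∞).

For a hydrogen-like ion with Z = 8, E_n = -13.6057 Z² / n² eV.

At n = 9: E_9 = -13.6057 × 8² / 9² = -10.750183 eV
At n = ∞: E_∞ = 0 eV

Ionization energy = E_∞ - E_9 = 0 - (-10.750183) = 10.750183 eV
Ionization energy ≈ 10.750 eV

This is also called the binding energy of the electron in state n = 9.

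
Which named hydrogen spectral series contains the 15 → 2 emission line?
Balmer series

The spectral series in hydrogen are named based on the final (lower) energy level:
- Lyman series: n_final = 1 (ultraviolet)
- Balmer series: n_final = 2 (visible/near-UV)
- Paschen series: n_final = 3 (infrared)
- Brackett series: n_final = 4 (infrared)
- Pfund series: n_final = 5 (far infrared)

Since this transition ends at n = 2, it belongs to the Balmer series.

For reference, this 15 → 2 line has photon energy
ΔE = 13.6057 eV × (1/2² - 1/15²) = 3.3409552222 eV,
corresponding to wavelength λ = hc/ΔE = 1239.84 eV·nm / 3.3409552222 eV = 371.103447 nm in the visible/near-UV region.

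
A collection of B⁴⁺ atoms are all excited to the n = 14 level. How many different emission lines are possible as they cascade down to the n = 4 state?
55

The electron can occupy levels n = 4, 5, ..., 14 during de-excitation — that is m = 14 - 4 + 1 = 11 distinct levels.

The number of distinct spectral lines equals the number of ways to choose 2 of these m levels (each pair gives one possible emission transition):

Number of lines = m(m-1)/2 = 11×10/2 = 55

These correspond to all possible transitions between the 11 levels:
14 → 13, 14 → 12, 14 → 11, 14 → 10, 14 → 9, 14 → 8, 14 → 7, 14 → 6...

Each transition produces a photon with a unique energy (and thus wavelength). This count does not depend on Z.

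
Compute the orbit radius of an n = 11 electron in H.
6.4030 nm (or 64.0304 Å)

The Bohr radius formula is:
r_n = n² a₀ / Z

where a₀ = 0.0529177 nm is the Bohr radius.

For H (Z = 1) at n = 11:
r_11 = 11² × 0.0529177 nm / 1
r_11 = 121 × 0.0529177 nm / 1
r_11 = 6.40304 nm / 1
r_11 = 6.4030 nm

The electron orbits at approximately 6.4030 nm from the nucleus.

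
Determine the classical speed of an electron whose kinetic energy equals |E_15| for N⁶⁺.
1.02092e+06 m/s (or 0.34% of c)

The binding energy at n = 15 for N⁶⁺ is:
E_15 = -13.6057 × 7²/15² = -2.96301911 eV
|E_15| = 2.96301911 eV

Convert to Joules:
KE = 2.96301911 eV × (1.602177 × 10⁻¹⁹ J/eV) = 4.7472811e-19 J

Using KE = ½mv²:
v = √(2·KE/m_e)
v = √(2 × 4.7472811e-19 J / 9.10938 × 10⁻³¹ kg)
v = 1.02092e+06 m/s

This is approximately 0.34% the speed of light.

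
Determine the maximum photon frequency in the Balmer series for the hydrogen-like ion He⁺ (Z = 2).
3.29e+15 Hz

The series limit corresponds to the transition from n = ∞ to n = 2.
This is the highest energy (shortest wavelength) transition in the Balmer series.

E_∞ = 0 eV
E_2 = -13.6057 × 2² / 2² = -13.6057000 eV

Energy at series limit:
ΔE = E_∞ - E_2 = 0 - (-13.6057000) = 13.6057000 eV
E = 13.6057000 eV × (1.602177 × 10⁻¹⁹ J/eV) = 2.1799e-18 J
f = E/h = 2.1799e-18 J / (6.62607 × 10⁻³⁴ J·s) = 3.29e+15 Hz

This energy equals the ionization energy from the n = 2 state of He⁺.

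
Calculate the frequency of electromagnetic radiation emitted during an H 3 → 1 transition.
2.92e+15 Hz

First, find the transition energy:
E_3 = -13.6057 / 3² = -1.511744 eV
E_1 = -13.6057 / 1² = -13.605700 eV
|ΔE| = |E_1 - E_3| = 12.093956 eV

Convert to Joules: E = 12.093956 eV × (1.602177 × 10⁻¹⁹ J/eV) = 1.9377e-18 J

Using E = hf:
f = E/h = 1.9377e-18 J / (6.62607 × 10⁻³⁴ J·s)
f = 2.92e+15 Hz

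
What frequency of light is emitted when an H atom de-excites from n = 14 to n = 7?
5.04e+13 Hz

First, find the transition energy:
E_14 = -13.6057 / 14² = -0.06941684 eV
E_7 = -13.6057 / 7² = -0.27766735 eV
|ΔE| = |E_7 - E_14| = 0.20825051 eV

Convert to Joules: E = 0.20825051 eV × (1.602177 × 10⁻¹⁹ J/eV) = 3.3365e-20 J

Using E = hf:
f = E/h = 3.3365e-20 J / (6.62607 × 10⁻³⁴ J·s)
f = 5.04e+13 Hz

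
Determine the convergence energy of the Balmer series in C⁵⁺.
122.4513 eV

The series limit corresponds to the transition from n = ∞ to n = 2.
This is the highest energy (shortest wavelength) transition in the Balmer series.

E_∞ = 0 eV
E_2 = -13.6057 × 6² / 2² = -122.4513 eV

Energy at series limit:
ΔE = E_∞ - E_2 = 0 - (-122.4513) = 122.4513 eV

This energy equals the ionization energy from the n = 2 state of C⁵⁺.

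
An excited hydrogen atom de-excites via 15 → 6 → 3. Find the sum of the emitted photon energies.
1.45 eV

The energy levels of hydrogen are E_n = -13.6057 / n² eV.

First transition (15 → 6):
ΔE₁ = |E_6 - E_15|
ΔE₁ = |-0.37793611 - (-0.06046978)| = 0.31747 eV

Second transition (6 → 3):
ΔE₂ = |E_3 - E_6|
ΔE₂ = |-1.51174444 - (-0.37793611)| = 1.13381 eV

Total energy released:
E_total = ΔE₁ + ΔE₂ = 0.31747 + 1.13381 = 1.45 eV

Note: This equals the direct transition 15 → 3: 1.45 eV ✓
Energy is conserved regardless of the path taken.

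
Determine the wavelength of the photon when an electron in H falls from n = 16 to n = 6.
3817.37 nm

First, find the transition energy using E_n = -13.6057 / n² eV:
E_16 = -13.6057 / 16² = -0.05314727 eV
E_6 = -13.6057 / 6² = -0.37793611 eV

Photon energy: |ΔE| = |E_6 - E_16| = 0.32478884 eV

Convert to wavelength using E = hc/λ with hc = 1239.84 eV·nm:
λ = hc/E = 1239.84 eV·nm / 0.32478884 eV
λ = 3817.37 nm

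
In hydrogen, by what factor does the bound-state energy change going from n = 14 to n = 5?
7.840

Using E_n = -13.6057 Z² / n² eV with Z = 1:

E_5 = -13.6057 / 5² = -13.6057 / 25 = -0.544228000 eV
E_14 = -13.6057 / 14² = -13.6057 / 196 = -0.069416837 eV

The ratio is:
E_5/E_14 = (-0.544228000) / (-0.069416837)
E_5/E_14 = (-13.6057/25) / (-13.6057/196)
E_5/E_14 = 196/25
E_5/E_14 = 7.840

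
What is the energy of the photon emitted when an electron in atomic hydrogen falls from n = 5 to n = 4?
0.306128 eV

The energy levels are E_n = -13.6057 eV / n².

Energy at n = 5: E_5 = -13.6057 / 5² = -0.544228000 eV
Energy at n = 4: E_4 = -13.6057 / 4² = -0.850356250 eV

For emission (electron falling to lower state), the photon energy is:
E_photon = E_5 - E_4 = |-0.544228000 - (-0.850356250)|
E_photon = 0.306128 eV

This energy is carried away by the emitted photon.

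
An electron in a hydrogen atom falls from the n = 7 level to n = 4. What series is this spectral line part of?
Brackett series

The spectral series in hydrogen are named based on the final (lower) energy level:
- Lyman series: n_final = 1 (ultraviolet)
- Balmer series: n_final = 2 (visible/near-UV)
- Paschen series: n_final = 3 (infrared)
- Brackett series: n_final = 4 (infrared)
- Pfund series: n_final = 5 (far infrared)

Since this transition ends at n = 4, it belongs to the Brackett series.

For reference, this 7 → 4 line has photon energy
ΔE = 13.6057 eV × (1/4² - 1/7²) = 0.57268890 eV,
corresponding to wavelength λ = hc/ΔE = 1239.84 eV·nm / 0.57268890 eV = 2164.95 nm in the infrared region.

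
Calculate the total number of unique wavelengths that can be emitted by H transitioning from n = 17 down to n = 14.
6

The electron can occupy levels n = 14, 15, ..., 17 during de-excitation — that is m = 17 - 14 + 1 = 4 distinct levels.

The number of distinct spectral lines equals the number of ways to choose 2 of these m levels (each pair gives one possible emission transition):

Number of lines = m(m-1)/2 = 4×3/2 = 6

These correspond to all possible transitions between the 4 levels:
17 → 16, 17 → 15, 17 → 14, 16 → 15, 16 → 14, 15 → 14

Each transition produces a photon with a unique energy (and thus wavelength). This count does not depend on Z.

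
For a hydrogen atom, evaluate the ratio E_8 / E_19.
5.640625

Using E_n = -13.6057 Z² / n² eV with Z = 1:

E_8 = -13.6057 / 8² = -13.6057 / 64 = -0.2125890625 eV
E_19 = -13.6057 / 19² = -13.6057 / 361 = -0.0376889197 eV

The ratio is:
E_8/E_19 = (-0.2125890625) / (-0.0376889197)
E_8/E_19 = (-13.6057/64) / (-13.6057/361)
E_8/E_19 = 361/64
E_8/E_19 = 5.640625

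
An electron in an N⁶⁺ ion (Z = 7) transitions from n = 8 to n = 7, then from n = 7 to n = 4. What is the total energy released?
31.250592 eV

The energy levels of N⁶⁺ are E_n = -13.6057 × 7² / n² eV.

First transition (8 → 7):
ΔE₁ = |E_7 - E_8|
ΔE₁ = |-13.605700000000 - (-10.416864062500)| = 3.188835938 eV

Second transition (7 → 4):
ΔE₂ = |E_4 - E_7|
ΔE₂ = |-41.667456250000 - (-13.605700000000)| = 28.061756250 eV

Total energy released:
E_total = ΔE₁ + ΔE₂ = 3.188835938 + 28.061756250 = 31.250592 eV

Note: This equals the direct transition 8 → 4: 31.250592 eV ✓
Energy is conserved regardless of the path taken.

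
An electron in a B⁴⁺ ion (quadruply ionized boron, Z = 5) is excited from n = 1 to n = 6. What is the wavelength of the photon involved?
3.749 nm

First, find the transition energy using E_n = -13.6057 Z² / n² eV:
E_1 = -13.6057 × 5² / 1² = -340.14250 eV
E_6 = -13.6057 × 5² / 6² = -9.44840 eV

Photon energy: |ΔE| = |E_6 - E_1| = 330.69410 eV

Convert to wavelength using E = hc/λ with hc = 1239.84 eV·nm:
λ = hc/E = 1239.84 eV·nm / 330.69410 eV
λ = 3.749 nm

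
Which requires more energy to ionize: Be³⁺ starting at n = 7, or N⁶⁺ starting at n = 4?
N⁶⁺ at n = 4 (E = -41.6675 eV)

Using E_n = -13.6057 Z² / n² eV:

Be³⁺ (Z = 4) at n = 7:
E = -13.6057 × 4² / 7² = -13.6057 × 16 / 49 = -4.4426776 eV

N⁶⁺ (Z = 7) at n = 4:
E = -13.6057 × 7² / 4² = -13.6057 × 49 / 16 = -41.6674563 eV

Since -41.6674563 eV < -4.4426776 eV,
N⁶⁺ at n = 4 is more tightly bound (requires more energy to ionize).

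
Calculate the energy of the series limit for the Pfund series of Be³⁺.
8.708 eV

The series limit corresponds to the transition from n = ∞ to n = 5.
This is the highest energy (shortest wavelength) transition in the Pfund series.

E_∞ = 0 eV
E_5 = -13.6057 × 4² / 5² = -8.708 eV

Energy at series limit:
ΔE = E_∞ - E_5 = 0 - (-8.708) = 8.708 eV

This energy equals the ionization energy from the n = 5 state of Be³⁺.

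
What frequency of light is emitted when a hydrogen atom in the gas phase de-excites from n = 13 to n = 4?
1.8615e+14 Hz

First, find the transition energy:
E_13 = -13.6057 / 13² = -0.08050710 eV
E_4 = -13.6057 / 4² = -0.85035625 eV
|ΔE| = |E_4 - E_13| = 0.76984915 eV

Convert to Joules: E = 0.76984915 eV × (1.602177 × 10⁻¹⁹ J/eV) = 1.233435e-19 J

Using E = hf:
f = E/h = 1.233435e-19 J / (6.62607 × 10⁻³⁴ J·s)
f = 1.8615e+14 Hz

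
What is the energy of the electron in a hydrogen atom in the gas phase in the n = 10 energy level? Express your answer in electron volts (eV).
-0.14 eV

The energy levels of a hydrogen-like atom are given by:
E_n = -13.6057 eV / n²

For n = 10:
E_10 = -13.6057 eV / 10²
E_10 = -13.6057 eV / 100
E_10 = -0.14 eV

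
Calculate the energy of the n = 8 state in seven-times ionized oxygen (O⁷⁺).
-13.605700 eV

For hydrogen-like ions, the energy levels scale with Z²:
E_n = -13.6057 Z² / n² eV

For O⁷⁺ (Z = 8) at n = 8:
E_8 = -13.6057 × 8² / 8²
E_8 = -13.6057 × 64 / 64
E_8 = -870.7648 / 64
E_8 = -13.605700 eV

The energy is 64 times more negative than hydrogen at the same n due to the stronger nuclear charge.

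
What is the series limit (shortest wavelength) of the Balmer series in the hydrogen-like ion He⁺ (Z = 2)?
91.126513 nm

The series limit corresponds to the transition from n = ∞ to n = 2.
This is the highest energy (shortest wavelength) transition in the Balmer series.

E_∞ = 0 eV
E_2 = -13.6057 × 2² / 2² = -13.60570000 eV

Energy at series limit:
ΔE = E_∞ - E_2 = 0 - (-13.60570000) = 13.60570000 eV
λ = hc/E = 1239.84 eV·nm / 13.60570000 eV = 91.126513 nm

This energy equals the ionization energy from the n = 2 state of He⁺.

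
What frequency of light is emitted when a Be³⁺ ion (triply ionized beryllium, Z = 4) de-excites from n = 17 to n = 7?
8.921e+14 Hz

First, find the transition energy:
E_17 = -13.6057 × 4² / 17² = -0.753257 eV
E_7 = -13.6057 × 4² / 7² = -4.442678 eV
|ΔE| = |E_7 - E_17| = 3.689421 eV

Convert to Joules: E = 3.689421 eV × (1.602177 × 10⁻¹⁹ J/eV) = 5.91111e-19 J

Using E = hf:
f = E/h = 5.91111e-19 J / (6.62607 × 10⁻³⁴ J·s)
f = 8.921e+14 Hz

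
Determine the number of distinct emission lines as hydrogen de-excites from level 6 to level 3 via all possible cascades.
6

The electron can occupy levels n = 3, 4, ..., 6 during de-excitation — that is m = 6 - 3 + 1 = 4 distinct levels.

The number of distinct spectral lines equals the number of ways to choose 2 of these m levels (each pair gives one possible emission transition):

Number of lines = m(m-1)/2 = 4×3/2 = 6

These correspond to all possible transitions between the 4 levels:
6 → 5, 6 → 4, 6 → 3, 5 → 4, 5 → 3, 4 → 3

Each transition produces a photon with a unique energy (and thus wavelength). This count does not depend on Z.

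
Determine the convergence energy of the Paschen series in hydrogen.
1.51 eV

The series limit corresponds to the transition from n = ∞ to n = 3.
This is the highest energy (shortest wavelength) transition in the Paschen series.

E_∞ = 0 eV
E_3 = -13.6057 / 3² = -1.51 eV

Energy at series limit:
ΔE = E_∞ - E_3 = 0 - (-1.51) = 1.51 eV

This energy equals the ionization energy from the n = 3 state of hydrogen.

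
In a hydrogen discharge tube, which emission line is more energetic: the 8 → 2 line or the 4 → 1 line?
4 → 1

Calculate the energy for each transition:

Transition 8 → 2:
ΔE₁ = |E_2 - E_8| = |-13.6057/2² - (-13.6057/8²)|
ΔE₁ = |-3.401425000 - (-0.212589063)| = 3.188836 eV

Transition 4 → 1:
ΔE₂ = |E_1 - E_4| = |-13.6057/1² - (-13.6057/4²)|
ΔE₂ = |-13.605700000 - (-0.850356250)| = 12.755344 eV

Since 12.755344 eV > 3.188836 eV, the transition 4 → 1 emits the more energetic photon.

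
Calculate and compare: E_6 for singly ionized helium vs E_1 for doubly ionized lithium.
Li²⁺ at n = 1 (E = -122.451 eV)

Using E_n = -13.6057 Z² / n² eV:

He⁺ (Z = 2) at n = 6:
E = -13.6057 × 2² / 6² = -13.6057 × 4 / 36 = -1.511744 eV

Li²⁺ (Z = 3) at n = 1:
E = -13.6057 × 3² / 1² = -13.6057 × 9 / 1 = -122.451300 eV

Since -122.451300 eV < -1.511744 eV,
Li²⁺ at n = 1 is more tightly bound (requires more energy to ionize).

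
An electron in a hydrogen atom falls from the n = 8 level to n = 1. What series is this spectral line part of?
Lyman series

The spectral series in hydrogen are named based on the final (lower) energy level:
- Lyman series: n_final = 1 (ultraviolet)
- Balmer series: n_final = 2 (visible/near-UV)
- Paschen series: n_final = 3 (infrared)
- Brackett series: n_final = 4 (infrared)
- Pfund series: n_final = 5 (far infrared)

Since this transition ends at n = 1, it belongs to the Lyman series.

For reference, this 8 → 1 line has photon energy
ΔE = 13.6057 eV × (1/1² - 1/8²) = 13.3931109 eV,
corresponding to wavelength λ = hc/ΔE = 1239.84 eV·nm / 13.3931109 eV = 92.57297 nm in the ultraviolet region.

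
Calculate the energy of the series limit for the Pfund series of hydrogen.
0.544 eV

The series limit corresponds to the transition from n = ∞ to n = 5.
This is the highest energy (shortest wavelength) transition in the Pfund series.

E_∞ = 0 eV
E_5 = -13.6057 / 5² = -0.544 eV

Energy at series limit:
ΔE = E_∞ - E_5 = 0 - (-0.544) = 0.544 eV

This energy equals the ionization energy from the n = 5 state of hydrogen.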